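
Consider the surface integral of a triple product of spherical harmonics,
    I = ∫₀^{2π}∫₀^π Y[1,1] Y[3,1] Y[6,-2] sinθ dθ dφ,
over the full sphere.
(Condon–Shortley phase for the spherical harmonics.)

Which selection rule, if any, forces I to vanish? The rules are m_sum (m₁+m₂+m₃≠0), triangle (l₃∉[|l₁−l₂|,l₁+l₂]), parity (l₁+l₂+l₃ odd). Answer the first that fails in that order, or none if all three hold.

azimuthal sum: 1 + 1 − 2 = 0  ✓
2 ≤ 6 ≤ 4 (triangle on l)  ✗
L = 1 + 3 + 6 = 10 (even)

triangle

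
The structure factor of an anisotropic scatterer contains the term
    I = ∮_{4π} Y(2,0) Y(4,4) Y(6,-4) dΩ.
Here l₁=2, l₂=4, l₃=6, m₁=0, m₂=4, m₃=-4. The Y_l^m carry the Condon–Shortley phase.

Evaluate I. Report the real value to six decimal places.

m-sum 0 ✓  L=12 even ✓  2≤6≤6 ✓
Π(2lᵢ+1) = 5×9×13 = 585
triangle coeff Δ(2,4,6) = 1/6435
Σ_t [0,0]: t=0:+1/2304 = 1/2304
(3j)²=5/143 [(2 4 6; 0 0 0)], sign=+1
Σ_t [0,0]: t=0:+1/161280 = 1/161280
(3j)²=1/143 [(2 4 6; 0 4 -4)], sign=+1
⇒ 4πI² = 225/1573
I = (+1)√(225/1573/(4π)) = 0.10668957

0.106690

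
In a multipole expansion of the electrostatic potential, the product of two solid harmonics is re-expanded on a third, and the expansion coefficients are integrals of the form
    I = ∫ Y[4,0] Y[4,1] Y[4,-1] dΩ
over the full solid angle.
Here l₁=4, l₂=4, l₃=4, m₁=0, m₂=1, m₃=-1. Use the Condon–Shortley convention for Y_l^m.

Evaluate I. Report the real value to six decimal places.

-0.068481

Checks pass: Σm=0; 12 even; l₃=4∈[0,8].
(2·4+1)(2·4+1)(2·4+1) = 729
Δ: 4! 4! 4! / 13! → 1/450450
sum: t=0:+1/13824 t=1:−1/216 t=2:+1/64 t=3:−1/216 t=4:+1/13824 = 5/768
3j²(4 4 4; 0 0 0) = Δ·Π!·Σ² = 18/1001  (sign +1)
sum: t=1:−1/864 t=2:+1/96 t=3:−1/144 t=4:+1/3456 = 1/384
3j²(4 4 4; 0 1 -1) = Δ·Π!·Σ² = 9/2002  (sign -1)
combine: 4πI² = 729·18/1001·9/2002 = 59049/1002001
take √, sign -1: I = -0.06848055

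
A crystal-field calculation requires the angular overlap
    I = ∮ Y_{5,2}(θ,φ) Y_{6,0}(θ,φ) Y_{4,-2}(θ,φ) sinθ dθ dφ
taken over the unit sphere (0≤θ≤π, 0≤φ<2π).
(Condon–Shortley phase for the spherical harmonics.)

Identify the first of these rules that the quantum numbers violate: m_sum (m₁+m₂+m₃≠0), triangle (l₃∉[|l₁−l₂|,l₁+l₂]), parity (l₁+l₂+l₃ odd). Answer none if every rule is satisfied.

Σmᵢ = 0  ✓
l₃∈[|l₁−l₂|,l₁+l₂]=[1,11], have l₃=4  ✓
Σlᵢ = 15 ⇒ odd  ✗

parity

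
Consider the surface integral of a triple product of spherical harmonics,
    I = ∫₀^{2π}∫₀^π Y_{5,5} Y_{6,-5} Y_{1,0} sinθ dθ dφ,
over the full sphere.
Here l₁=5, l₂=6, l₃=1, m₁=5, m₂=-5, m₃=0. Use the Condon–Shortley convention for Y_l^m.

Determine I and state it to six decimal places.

Checks pass: Σm=0; 12 even; l₃=1∈[1,11].
(2·5+1)(2·6+1)(2·1+1) = 429
Δ: 10! 0! 2! / 13! → 1/858
sum: t=5:−1/14400 = -1/14400
3j²(5 6 1; 0 0 0) = Δ·Π!·Σ² = 6/143  (sign +1)
sum: t=0:+1/3628800 = 1/3628800
3j²(5 6 1; 5 -5 0) = Δ·Π!·Σ² = 1/78  (sign -1)
combine: 4πI² = 429·6/143·1/78 = 3/13
take √, sign -1: I = -0.13551395

-0.135514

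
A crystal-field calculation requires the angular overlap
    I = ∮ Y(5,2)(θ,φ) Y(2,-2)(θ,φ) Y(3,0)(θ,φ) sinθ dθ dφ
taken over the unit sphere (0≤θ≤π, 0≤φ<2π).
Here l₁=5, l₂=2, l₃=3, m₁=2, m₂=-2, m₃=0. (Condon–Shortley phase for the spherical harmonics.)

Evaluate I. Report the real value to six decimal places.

0.141758

m-sum 0 ✓  L=10 even ✓  3≤3≤7 ✓
Π(2lᵢ+1) = 11×5×7 = 385
triangle coeff Δ(5,2,3) = 1/2310
Σ_t [2,2]: t=2:+1/144 = 1/144
(3j)²=10/231 [(5 2 3; 0 0 0)], sign=-1
Σ_t [0,0]: t=0:+1/864 = 1/864
(3j)²=1/66 [(5 2 3; 2 -2 0)], sign=-1
⇒ 4πI² = 25/99
I = (+1)√(25/99/(4π)) = 0.14175797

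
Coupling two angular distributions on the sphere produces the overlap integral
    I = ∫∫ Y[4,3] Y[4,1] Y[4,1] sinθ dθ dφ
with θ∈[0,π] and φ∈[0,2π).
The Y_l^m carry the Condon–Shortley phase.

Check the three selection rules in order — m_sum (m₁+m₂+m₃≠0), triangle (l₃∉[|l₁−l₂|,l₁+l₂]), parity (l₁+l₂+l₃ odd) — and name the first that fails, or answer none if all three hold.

m_sum

m₁+m₂+m₃ = 3 + 1 + 1 = 5  ✗
triangle: |4−4|=0 ≤ l₃=4 ≤ 4+4=8
parity: l₁+l₂+l₃ = 12 is even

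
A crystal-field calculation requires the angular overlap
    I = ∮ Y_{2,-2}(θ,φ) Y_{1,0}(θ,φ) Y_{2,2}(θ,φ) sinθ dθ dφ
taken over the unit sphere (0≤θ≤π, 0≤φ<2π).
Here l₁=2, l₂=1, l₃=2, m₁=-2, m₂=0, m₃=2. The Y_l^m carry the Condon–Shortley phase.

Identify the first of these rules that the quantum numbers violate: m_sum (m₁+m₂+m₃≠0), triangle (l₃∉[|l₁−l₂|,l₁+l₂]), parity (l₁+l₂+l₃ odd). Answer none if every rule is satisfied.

m₁+m₂+m₃ = -2 + 0 + 2 = 0  ✓
triangle: |2−1|=1 ≤ l₃=2 ≤ 2+1=3  ✓
parity: l₁+l₂+l₃ = 5 is odd  ✗

parity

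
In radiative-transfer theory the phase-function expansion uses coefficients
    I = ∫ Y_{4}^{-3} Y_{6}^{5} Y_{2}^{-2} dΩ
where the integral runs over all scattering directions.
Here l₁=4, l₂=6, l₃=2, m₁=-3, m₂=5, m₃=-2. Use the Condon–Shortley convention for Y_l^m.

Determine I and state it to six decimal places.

m-sum 0 ✓  L=12 even ✓  2≤2≤10 ✓
Π(2lᵢ+1) = 9×13×5 = 585
triangle coeff Δ(4,6,2) = 1/6435
Σ_t [4,4]: t=4:+1/2304 = 1/2304
(3j)²=5/143 [(4 6 2; 0 0 0)], sign=+1
Σ_t [7,7]: t=7:−1/120960 = -1/120960
(3j)²=2/39 [(4 6 2; -3 5 -2)], sign=-1
⇒ 4πI² = 150/143
I = (-1)√(150/143/(4π)) = -0.28891672

-0.288917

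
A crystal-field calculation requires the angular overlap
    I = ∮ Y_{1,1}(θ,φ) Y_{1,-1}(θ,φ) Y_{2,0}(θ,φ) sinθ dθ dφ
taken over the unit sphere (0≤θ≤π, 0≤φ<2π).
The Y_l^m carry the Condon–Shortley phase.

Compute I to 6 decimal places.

0.126157

m-sum 0 ✓  L=4 even ✓  0≤2≤2 ✓
Π(2lᵢ+1) = 3×3×5 = 45
triangle coeff Δ(1,1,2) = 1/30
Σ_t [0,0]: t=0:+1/1 = 1/1
(3j)²=2/15 [(1 1 2; 0 0 0)], sign=+1
Σ_t [0,0]: t=0:+1/4 = 1/4
(3j)²=1/30 [(1 1 2; 1 -1 0)], sign=+1
⇒ 4πI² = 1/5
I = (+1)√(1/5/(4π)) = 0.12615663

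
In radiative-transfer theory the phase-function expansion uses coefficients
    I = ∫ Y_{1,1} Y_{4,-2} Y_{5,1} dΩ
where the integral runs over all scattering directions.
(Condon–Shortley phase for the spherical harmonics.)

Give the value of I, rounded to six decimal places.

Checks pass: Σm=0; 10 even; l₃=5∈[3,5].
(2·1+1)(2·4+1)(2·5+1) = 297
Δ: 0! 2! 8! / 11! → 1/495
sum: t=0:+1/576 = 1/576
3j²(1 4 5; 0 0 0) = Δ·Π!·Σ² = 5/99  (sign -1)
sum: t=0:+1/2880 = 1/2880
3j²(1 4 5; 1 -2 1) = Δ·Π!·Σ² = 2/165  (sign +1)
combine: 4πI² = 297·5/99·2/165 = 2/11
take √, sign -1: I = -0.12028562

-0.120286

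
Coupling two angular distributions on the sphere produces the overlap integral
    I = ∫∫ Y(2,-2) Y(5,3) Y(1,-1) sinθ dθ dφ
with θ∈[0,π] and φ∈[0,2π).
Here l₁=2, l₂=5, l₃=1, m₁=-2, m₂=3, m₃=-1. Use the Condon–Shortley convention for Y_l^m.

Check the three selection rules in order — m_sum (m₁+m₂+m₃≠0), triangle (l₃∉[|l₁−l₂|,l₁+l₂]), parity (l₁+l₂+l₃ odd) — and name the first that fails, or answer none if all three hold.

triangle

Σmᵢ = 0  ✓
l₃∈[|l₁−l₂|,l₁+l₂]=[3,7], have l₃=1  ✗
Σlᵢ = 8 ⇒ even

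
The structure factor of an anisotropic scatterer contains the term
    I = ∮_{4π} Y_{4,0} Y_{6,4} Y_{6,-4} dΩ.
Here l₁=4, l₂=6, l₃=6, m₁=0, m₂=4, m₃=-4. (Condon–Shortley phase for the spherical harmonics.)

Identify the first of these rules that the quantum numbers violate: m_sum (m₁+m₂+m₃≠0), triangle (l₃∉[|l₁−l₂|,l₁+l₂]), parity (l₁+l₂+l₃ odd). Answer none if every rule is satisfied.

Σmᵢ = 0  ✓
l₃∈[|l₁−l₂|,l₁+l₂]=[2,10], have l₃=6  ✓
Σlᵢ = 16 ⇒ even  ✓

none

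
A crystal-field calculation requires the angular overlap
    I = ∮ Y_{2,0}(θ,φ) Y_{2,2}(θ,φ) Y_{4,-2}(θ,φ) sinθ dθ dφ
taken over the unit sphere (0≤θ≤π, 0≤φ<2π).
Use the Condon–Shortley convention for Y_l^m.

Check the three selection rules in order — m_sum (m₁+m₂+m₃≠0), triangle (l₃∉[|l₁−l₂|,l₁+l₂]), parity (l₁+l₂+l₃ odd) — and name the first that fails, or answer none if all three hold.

none

m₁+m₂+m₃ = 0 + 2 − 2 = 0  ✓
triangle: |2−2|=0 ≤ l₃=4 ≤ 2+2=4  ✓
parity: l₁+l₂+l₃ = 8 is even  ✓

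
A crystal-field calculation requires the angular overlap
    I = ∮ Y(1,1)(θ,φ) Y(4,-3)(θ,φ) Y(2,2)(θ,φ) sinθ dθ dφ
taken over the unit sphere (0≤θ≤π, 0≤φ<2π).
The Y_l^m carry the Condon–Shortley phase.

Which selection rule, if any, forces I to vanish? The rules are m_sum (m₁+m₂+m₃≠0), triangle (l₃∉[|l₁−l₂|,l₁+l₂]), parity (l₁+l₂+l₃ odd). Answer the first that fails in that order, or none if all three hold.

triangle

m₁+m₂+m₃ = 1 − 3 + 2 = 0  ✓
triangle: |1−4|=3 ≤ l₃=2 ≤ 1+4=5  ✗
parity: l₁+l₂+l₃ = 7 is odd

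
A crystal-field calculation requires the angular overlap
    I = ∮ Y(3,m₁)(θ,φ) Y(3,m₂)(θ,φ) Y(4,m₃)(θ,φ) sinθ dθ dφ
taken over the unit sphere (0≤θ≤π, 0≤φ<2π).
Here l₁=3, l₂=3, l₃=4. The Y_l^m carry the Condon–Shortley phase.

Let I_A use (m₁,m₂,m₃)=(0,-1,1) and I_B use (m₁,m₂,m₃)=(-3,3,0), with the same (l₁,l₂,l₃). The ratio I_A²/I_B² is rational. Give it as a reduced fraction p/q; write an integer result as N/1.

5/3

Shared (l₁,l₂,l₃)=(3,3,4): N and (l;000)² cancel in I_A²/I_B².
A: Δ = 2!·4!·4!/11! = 1/34650; Racah Σ t=0..2: t=0:+1/48 t=1:−1/24 t=2:+1/288 = -5/288; ⇒ 3j(3 3 4; 0 -1 1)² = 5/462, sgn +1
B: Δ = 2!·4!·4!/11! = 1/34650; Racah Σ t=2..2: t=2:+1/1152 = 1/1152; ⇒ 3j(3 3 4; -3 3 0)² = 1/154, sgn +1
I_A²/I_B² = (5/462)/(1/154) = 5/3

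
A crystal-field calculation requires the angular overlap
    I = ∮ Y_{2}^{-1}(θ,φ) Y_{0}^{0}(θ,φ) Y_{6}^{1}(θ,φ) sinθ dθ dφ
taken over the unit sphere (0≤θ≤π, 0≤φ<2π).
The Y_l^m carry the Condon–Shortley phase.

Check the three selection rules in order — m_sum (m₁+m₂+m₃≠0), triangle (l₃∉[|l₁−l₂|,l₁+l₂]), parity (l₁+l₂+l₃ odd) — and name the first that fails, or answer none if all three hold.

azimuthal sum: -1 + 0 + 1 = 0  ✓
2 ≤ 6 ≤ 2 (triangle on l)  ✗
L = 2 + 0 + 6 = 8 (even)

triangle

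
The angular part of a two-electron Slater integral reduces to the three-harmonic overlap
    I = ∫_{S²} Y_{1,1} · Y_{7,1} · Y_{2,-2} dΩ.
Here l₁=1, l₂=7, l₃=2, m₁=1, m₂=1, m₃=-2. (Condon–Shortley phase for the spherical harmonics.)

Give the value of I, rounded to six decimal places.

triangle: need 6≤l₃≤8, have 2; I=0

0.000000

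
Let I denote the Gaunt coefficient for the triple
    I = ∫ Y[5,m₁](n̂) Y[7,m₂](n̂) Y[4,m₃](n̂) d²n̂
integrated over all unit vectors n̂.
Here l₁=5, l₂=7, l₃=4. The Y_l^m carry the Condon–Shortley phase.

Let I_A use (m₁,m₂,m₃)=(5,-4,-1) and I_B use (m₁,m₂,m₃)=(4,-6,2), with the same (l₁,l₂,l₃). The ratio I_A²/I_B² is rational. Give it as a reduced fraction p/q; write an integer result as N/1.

Same 5,7,4: normalisation and zero-m 3j drop out of the ratio.
A: Δ: 8! 2! 6! / 17! → 1/6126120; sum: t=0:+1/2903040 = 1/2903040; 3j²(5 7 4; 5 -4 -1) = Δ·Π!·Σ² = 75/6188  (sign -1)
B: Δ: 8! 2! 6! / 17! → 1/6126120; sum: t=0:+1/4838400 t=1:−1/7257600 = 1/14515200; 3j²(5 7 4; 4 -6 2) = Δ·Π!·Σ² = 3/1190  (sign +1)
I_A²/I_B² = (75/6188)/(3/1190) = 125/26

125/26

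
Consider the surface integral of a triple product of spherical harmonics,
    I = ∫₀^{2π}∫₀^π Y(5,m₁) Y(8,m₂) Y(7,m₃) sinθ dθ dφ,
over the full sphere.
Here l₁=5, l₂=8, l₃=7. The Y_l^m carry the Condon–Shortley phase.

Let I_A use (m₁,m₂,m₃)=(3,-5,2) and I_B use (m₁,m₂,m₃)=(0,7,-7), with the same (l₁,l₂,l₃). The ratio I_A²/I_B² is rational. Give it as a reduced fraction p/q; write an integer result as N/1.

Same 5,8,7: normalisation and zero-m 3j drop out of the ratio.
A: Δ: 6! 4! 10! / 21! → 1/814773960; sum: t=0:+1/87091200 t=1:−1/58060800 t=2:+1/418037760 = -1/298598400; 3j²(5 8 7; 3 -5 2) = Δ·Π!·Σ² = 7/3876  (sign +1)
B: Δ: 6! 4! 10! / 21! → 1/814773960; sum: t=5:−1/10450944000 = -1/10450944000; 3j²(5 8 7; 0 7 -7) = Δ·Π!·Σ² = 143/7752  (sign -1)
I_A²/I_B² = (7/3876)/(143/7752) = 14/143

14/143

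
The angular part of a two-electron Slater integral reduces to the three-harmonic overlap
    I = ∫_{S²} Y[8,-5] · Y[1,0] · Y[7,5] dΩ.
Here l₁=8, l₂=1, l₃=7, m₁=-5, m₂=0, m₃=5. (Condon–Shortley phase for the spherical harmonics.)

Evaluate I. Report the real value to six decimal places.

-0.191081

Checks pass: Σm=0; 16 even; l₃=7∈[7,9].
(2·8+1)(2·1+1)(2·7+1) = 765
Δ: 2! 14! 0! / 17! → 1/2040
sum: t=1:−1/25401600 = -1/25401600
3j²(8 1 7; 0 0 0) = Δ·Π!·Σ² = 8/255  (sign +1)
sum: t=1:−1/958003200 = -1/958003200
3j²(8 1 7; -5 0 5) = Δ·Π!·Σ² = 13/680  (sign -1)
combine: 4πI² = 765·8/255·13/680 = 39/85
take √, sign -1: I = -0.19108118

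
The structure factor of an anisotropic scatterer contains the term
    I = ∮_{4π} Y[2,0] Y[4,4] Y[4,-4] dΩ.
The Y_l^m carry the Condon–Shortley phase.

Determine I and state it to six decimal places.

Checks pass: Σm=0; 10 even; l₃=4∈[2,6].
(2·2+1)(2·4+1)(2·4+1) = 405
Δ: 2! 2! 6! / 11! → 1/13860
sum: t=0:+1/192 t=1:−1/36 t=2:+1/192 = -5/288
3j²(2 4 4; 0 0 0) = Δ·Π!·Σ² = 20/693  (sign -1)
sum: t=2:+1/2880 = 1/2880
3j²(2 4 4; 0 4 -4) = Δ·Π!·Σ² = 28/495  (sign +1)
combine: 4πI² = 405·20/693·28/495 = 80/121
take √, sign -1: I = -0.22937568

-0.229376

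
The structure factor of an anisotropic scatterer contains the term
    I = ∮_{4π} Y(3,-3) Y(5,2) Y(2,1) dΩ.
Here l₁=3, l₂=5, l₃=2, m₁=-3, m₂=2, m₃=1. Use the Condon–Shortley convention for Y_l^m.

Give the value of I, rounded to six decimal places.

0.063396

Checks pass: Σm=0; 10 even; l₃=2∈[2,8].
(2·3+1)(2·5+1)(2·2+1) = 385
Δ: 6! 0! 4! / 11! → 1/2310
sum: t=3:−1/144 = -1/144
3j²(3 5 2; 0 0 0) = Δ·Π!·Σ² = 10/231  (sign -1)
sum: t=6:+1/4320 = 1/4320
3j²(3 5 2; -3 2 1) = Δ·Π!·Σ² = 1/330  (sign -1)
combine: 4πI² = 385·10/231·1/330 = 5/99
take √, sign +1: I = 0.06339609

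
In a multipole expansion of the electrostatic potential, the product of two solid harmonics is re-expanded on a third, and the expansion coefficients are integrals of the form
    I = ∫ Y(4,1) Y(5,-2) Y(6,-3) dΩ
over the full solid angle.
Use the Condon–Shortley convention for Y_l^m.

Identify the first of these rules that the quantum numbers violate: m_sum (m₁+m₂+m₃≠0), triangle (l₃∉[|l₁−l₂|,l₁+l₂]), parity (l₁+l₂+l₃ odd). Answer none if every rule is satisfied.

m₁+m₂+m₃ = 1 − 2 − 3 = -4  ✗
triangle: |4−5|=1 ≤ l₃=6 ≤ 4+5=9
parity: l₁+l₂+l₃ = 15 is odd

m_sum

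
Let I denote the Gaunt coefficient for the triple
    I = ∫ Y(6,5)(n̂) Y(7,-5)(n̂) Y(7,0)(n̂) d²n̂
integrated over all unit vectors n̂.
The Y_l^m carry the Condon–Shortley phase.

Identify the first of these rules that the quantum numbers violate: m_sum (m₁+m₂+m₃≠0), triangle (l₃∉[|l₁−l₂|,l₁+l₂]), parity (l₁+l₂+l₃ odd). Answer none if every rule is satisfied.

none

azimuthal sum: 5 − 5 + 0 = 0  ✓
1 ≤ 7 ≤ 13 (triangle on l)  ✓
L = 6 + 7 + 7 = 20 (even)  ✓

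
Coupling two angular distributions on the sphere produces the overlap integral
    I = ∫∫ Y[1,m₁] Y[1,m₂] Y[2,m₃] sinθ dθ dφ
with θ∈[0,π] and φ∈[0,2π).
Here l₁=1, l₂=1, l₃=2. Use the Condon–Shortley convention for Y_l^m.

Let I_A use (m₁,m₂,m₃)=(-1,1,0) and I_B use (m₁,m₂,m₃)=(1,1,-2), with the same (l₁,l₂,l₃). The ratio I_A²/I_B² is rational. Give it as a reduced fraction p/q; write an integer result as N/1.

l's match ⇒ only the (l;m) 3-j factors differ between A and B.
A: triangle coeff Δ(1,1,2) = 1/30; Σ_t [0,0]: t=0:+1/4 = 1/4; (3j)²=1/30 [(1 1 2; -1 1 0)], sign=+1
B: triangle coeff Δ(1,1,2) = 1/30; Σ_t [0,0]: t=0:+1/4 = 1/4; (3j)²=1/5 [(1 1 2; 1 1 -2)], sign=+1
I_A²/I_B² = (1/30)/(1/5) = 1/6

1/6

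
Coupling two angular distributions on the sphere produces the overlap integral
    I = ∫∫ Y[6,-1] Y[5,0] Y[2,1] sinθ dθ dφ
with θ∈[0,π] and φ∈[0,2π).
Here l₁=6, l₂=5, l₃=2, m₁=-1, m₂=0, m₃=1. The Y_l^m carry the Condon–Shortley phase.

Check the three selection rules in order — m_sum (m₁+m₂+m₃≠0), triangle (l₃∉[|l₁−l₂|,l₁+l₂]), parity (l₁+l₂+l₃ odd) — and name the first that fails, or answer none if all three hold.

Σmᵢ = 0  ✓
l₃∈[|l₁−l₂|,l₁+l₂]=[1,11], have l₃=2  ✓
Σlᵢ = 13 ⇒ odd  ✗

parity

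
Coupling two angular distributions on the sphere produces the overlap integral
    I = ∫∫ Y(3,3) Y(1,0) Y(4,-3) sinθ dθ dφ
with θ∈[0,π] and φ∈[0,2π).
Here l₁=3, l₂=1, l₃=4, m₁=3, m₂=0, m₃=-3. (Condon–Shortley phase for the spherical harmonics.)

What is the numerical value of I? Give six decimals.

-0.162868

Rules hold: Σm=0, L=8 even, 2≤4≤4.
N = 7·3·9 = 189
Δ = 0!·6!·2!/9! = 1/252
Racah Σ t=0..0: t=0:+1/36 = 1/36
⇒ 3j(3 1 4; 0 0 0)² = 4/63, sgn +1
Racah Σ t=0..0: t=0:+1/720 = 1/720
⇒ 3j(3 1 4; 3 0 -3)² = 1/36, sgn -1
4πI² = N·(3j₀)²·(3jₘ)² = 1/3
I = -1·√(0.333333/4π) = -0.16286750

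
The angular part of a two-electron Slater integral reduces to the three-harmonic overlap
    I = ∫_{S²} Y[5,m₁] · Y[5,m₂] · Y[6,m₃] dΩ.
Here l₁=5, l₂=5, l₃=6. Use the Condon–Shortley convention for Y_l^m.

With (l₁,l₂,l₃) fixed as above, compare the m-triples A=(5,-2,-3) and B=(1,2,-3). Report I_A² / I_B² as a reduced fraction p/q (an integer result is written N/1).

35/6

Same 5,5,6: normalisation and zero-m 3j drop out of the ratio.
A: Δ: 4! 6! 6! / 17! → 1/28588560; sum: t=0:+1/622080 = 1/622080; 3j²(5 5 6; 5 -2 -3) = Δ·Π!·Σ² = 105/4862  (sign -1)
B: Δ: 4! 6! 6! / 17! → 1/28588560; sum: t=1:−1/155520 t=2:+1/23040 t=3:−1/34560 t=4:+1/622080 = 1/103680; 3j²(5 5 6; 1 2 -3) = Δ·Π!·Σ² = 9/2431  (sign -1)
I_A²/I_B² = (105/4862)/(9/2431) = 35/6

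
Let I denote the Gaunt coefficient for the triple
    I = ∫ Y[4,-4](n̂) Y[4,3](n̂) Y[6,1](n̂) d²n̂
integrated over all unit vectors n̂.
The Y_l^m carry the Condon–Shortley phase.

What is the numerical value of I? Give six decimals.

m-sum 0 ✓  L=14 even ✓  0≤6≤8 ✓
Π(2lᵢ+1) = 9×9×13 = 1053
triangle coeff Δ(4,4,6) = 1/1261260
Σ_t [0,2]: t=0:+1/4608 t=1:−1/1296 t=2:+1/4608 = -7/20736
(3j)²=20/1287 [(4 4 6; 0 0 0)], sign=-1
Σ_t [2,2]: t=2:+1/172800 = 1/172800
(3j)²=7/2145 [(4 4 6; -4 3 1)], sign=-1
⇒ 4πI² = 84/1573
I = (+1)√(84/1573/(4π)) = 0.06518840

0.065188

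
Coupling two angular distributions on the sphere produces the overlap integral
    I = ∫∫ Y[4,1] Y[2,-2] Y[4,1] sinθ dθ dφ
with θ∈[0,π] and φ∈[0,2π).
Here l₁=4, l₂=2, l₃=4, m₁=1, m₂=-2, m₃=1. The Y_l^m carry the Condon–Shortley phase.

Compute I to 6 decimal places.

0.200662

Rules hold: Σm=0, L=10 even, 2≤4≤6.
N = 9·5·9 = 405
Δ = 2!·6!·2!/11! = 1/13860
Racah Σ t=0..2: t=0:+1/192 t=1:−1/36 t=2:+1/192 = -5/288
⇒ 3j(4 2 4; 0 0 0)² = 20/693, sgn -1
Racah Σ t=0..0: t=0:+1/144 = 1/144
⇒ 3j(4 2 4; 1 -2 1)² = 10/231, sgn -1
4πI² = N·(3j₀)²·(3jₘ)² = 3000/5929
I = +1·√(0.505988/4π) = 0.20066192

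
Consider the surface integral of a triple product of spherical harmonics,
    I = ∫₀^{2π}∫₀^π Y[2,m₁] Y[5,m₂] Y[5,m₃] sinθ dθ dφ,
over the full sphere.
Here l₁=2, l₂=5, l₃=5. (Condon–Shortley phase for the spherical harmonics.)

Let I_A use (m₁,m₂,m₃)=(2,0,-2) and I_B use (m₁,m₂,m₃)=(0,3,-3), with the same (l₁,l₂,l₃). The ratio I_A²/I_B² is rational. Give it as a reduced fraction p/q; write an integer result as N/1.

l's match ⇒ only the (l;m) 3-j factors differ between A and B.
A: triangle coeff Δ(2,5,5) = 1/38610; Σ_t [0,0]: t=0:+1/2880 = 1/2880; (3j)²=14/429 [(2 5 5; 2 0 -2)], sign=-1
B: triangle coeff Δ(2,5,5) = 1/38610; Σ_t [0,2]: t=0:+1/161280 t=1:−1/5040 t=2:+1/5760 = -1/53760; (3j)²=1/4290 [(2 5 5; 0 3 -3)], sign=-1
I_A²/I_B² = (14/429)/(1/4290) = 140/1

140/1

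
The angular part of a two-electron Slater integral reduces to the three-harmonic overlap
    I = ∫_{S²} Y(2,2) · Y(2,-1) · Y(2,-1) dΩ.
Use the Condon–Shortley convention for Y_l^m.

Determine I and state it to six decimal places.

0.220728

Checks pass: Σm=0; 6 even; l₃=2∈[0,4].
(2·2+1)(2·2+1)(2·2+1) = 125
Δ: 2! 2! 2! / 7! → 1/630
sum: t=0:+1/8 t=1:−1/1 t=2:+1/8 = -3/4
3j²(2 2 2; 0 0 0) = Δ·Π!·Σ² = 2/35  (sign -1)
sum: t=0:+1/4 = 1/4
3j²(2 2 2; 2 -1 -1) = Δ·Π!·Σ² = 3/35  (sign -1)
combine: 4πI² = 125·2/35·3/35 = 30/49
take √, sign +1: I = 0.22072812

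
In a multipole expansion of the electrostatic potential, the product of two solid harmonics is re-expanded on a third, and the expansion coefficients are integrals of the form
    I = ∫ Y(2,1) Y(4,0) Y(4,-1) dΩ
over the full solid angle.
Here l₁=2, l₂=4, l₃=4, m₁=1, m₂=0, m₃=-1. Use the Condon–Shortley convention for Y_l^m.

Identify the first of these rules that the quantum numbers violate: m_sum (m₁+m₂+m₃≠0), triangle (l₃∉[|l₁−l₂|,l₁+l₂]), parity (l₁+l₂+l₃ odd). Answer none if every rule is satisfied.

none

m₁+m₂+m₃ = 1 + 0 − 1 = 0  ✓
triangle: |2−4|=2 ≤ l₃=4 ≤ 2+4=6  ✓
parity: l₁+l₂+l₃ = 10 is even  ✓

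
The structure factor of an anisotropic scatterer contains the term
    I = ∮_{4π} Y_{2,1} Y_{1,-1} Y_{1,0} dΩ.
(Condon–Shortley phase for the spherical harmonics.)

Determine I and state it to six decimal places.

-0.218510

Checks pass: Σm=0; 4 even; l₃=1∈[1,3].
(2·2+1)(2·1+1)(2·1+1) = 45
Δ: 2! 2! 0! / 5! → 1/30
sum: t=1:−1/1 = -1/1
3j²(2 1 1; 0 0 0) = Δ·Π!·Σ² = 2/15  (sign +1)
sum: t=0:+1/2 = 1/2
3j²(2 1 1; 1 -1 0) = Δ·Π!·Σ² = 1/10  (sign -1)
combine: 4πI² = 45·2/15·1/10 = 3/5
take √, sign -1: I = -0.21850969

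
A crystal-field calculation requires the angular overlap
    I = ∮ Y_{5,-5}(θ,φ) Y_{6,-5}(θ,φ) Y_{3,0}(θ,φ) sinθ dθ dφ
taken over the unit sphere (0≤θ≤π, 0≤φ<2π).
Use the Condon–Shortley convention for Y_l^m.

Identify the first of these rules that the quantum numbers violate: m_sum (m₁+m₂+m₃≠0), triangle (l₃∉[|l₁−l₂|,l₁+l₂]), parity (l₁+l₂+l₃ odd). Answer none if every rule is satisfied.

m_sum

azimuthal sum: -5 − 5 + 0 = -10  ✗
1 ≤ 3 ≤ 11 (triangle on l)
L = 5 + 6 + 3 = 14 (even)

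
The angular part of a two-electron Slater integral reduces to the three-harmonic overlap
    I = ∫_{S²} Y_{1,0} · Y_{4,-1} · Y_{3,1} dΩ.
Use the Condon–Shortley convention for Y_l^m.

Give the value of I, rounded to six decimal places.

-0.238414

Rules hold: Σm=0, L=8 even, 3≤3≤5.
N = 3·9·7 = 189
Δ = 2!·0!·6!/9! = 1/252
Racah Σ t=1..1: t=1:−1/36 = -1/36
⇒ 3j(1 4 3; 0 0 0)² = 4/63, sgn +1
Racah Σ t=1..1: t=1:−1/48 = -1/48
⇒ 3j(1 4 3; 0 -1 1)² = 5/84, sgn -1
4πI² = N·(3j₀)²·(3jₘ)² = 5/7
I = -1·√(0.714286/4π) = -0.23841361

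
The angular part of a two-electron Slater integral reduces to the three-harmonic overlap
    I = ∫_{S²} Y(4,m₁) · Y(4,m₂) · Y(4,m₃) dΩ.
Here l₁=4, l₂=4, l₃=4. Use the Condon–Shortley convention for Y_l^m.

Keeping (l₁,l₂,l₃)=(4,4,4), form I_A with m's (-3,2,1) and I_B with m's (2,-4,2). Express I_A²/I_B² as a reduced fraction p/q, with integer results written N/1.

Shared (l₁,l₂,l₃)=(4,4,4): N and (l;000)² cancel in I_A²/I_B².
A: Δ = 4!·4!·4!/13! = 1/450450; Racah Σ t=3..4: t=3:−1/864 t=4:+1/576 = 1/1728; ⇒ 3j(4 4 4; -3 2 1)² = 5/1287, sgn -1
B: Δ = 4!·4!·4!/13! = 1/450450; Racah Σ t=0..0: t=0:+1/2304 = 1/2304; ⇒ 3j(4 4 4; 2 -4 2)² = 5/143, sgn +1
I_A²/I_B² = (5/1287)/(5/143) = 1/9

1/9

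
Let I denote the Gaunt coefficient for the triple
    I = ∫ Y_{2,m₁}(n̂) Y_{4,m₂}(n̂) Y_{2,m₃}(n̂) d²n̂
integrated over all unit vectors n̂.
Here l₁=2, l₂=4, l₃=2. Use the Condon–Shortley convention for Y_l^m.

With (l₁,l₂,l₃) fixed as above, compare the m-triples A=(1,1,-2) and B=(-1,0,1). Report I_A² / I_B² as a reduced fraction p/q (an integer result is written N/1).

Shared (l₁,l₂,l₃)=(2,4,2): N and (l;000)² cancel in I_A²/I_B².
A: Δ = 4!·0!·4!/9! = 1/630; Racah Σ t=1..1: t=1:−1/144 = -1/144; ⇒ 3j(2 4 2; 1 1 -2)² = 1/126, sgn -1
B: Δ = 4!·0!·4!/9! = 1/630; Racah Σ t=3..3: t=3:−1/36 = -1/36; ⇒ 3j(2 4 2; -1 0 1)² = 8/315, sgn +1
I_A²/I_B² = (1/126)/(8/315) = 5/16

5/16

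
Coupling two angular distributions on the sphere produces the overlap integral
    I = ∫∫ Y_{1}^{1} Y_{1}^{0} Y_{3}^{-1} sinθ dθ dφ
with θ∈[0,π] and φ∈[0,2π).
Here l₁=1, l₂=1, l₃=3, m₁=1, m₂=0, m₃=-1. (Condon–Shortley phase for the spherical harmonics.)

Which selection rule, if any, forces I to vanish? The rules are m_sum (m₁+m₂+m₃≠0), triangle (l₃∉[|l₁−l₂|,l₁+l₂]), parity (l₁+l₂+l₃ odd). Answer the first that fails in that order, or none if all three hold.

m₁+m₂+m₃ = 1 + 0 − 1 = 0  ✓
triangle: |1−1|=0 ≤ l₃=3 ≤ 1+1=2  ✗
parity: l₁+l₂+l₃ = 5 is odd

triangle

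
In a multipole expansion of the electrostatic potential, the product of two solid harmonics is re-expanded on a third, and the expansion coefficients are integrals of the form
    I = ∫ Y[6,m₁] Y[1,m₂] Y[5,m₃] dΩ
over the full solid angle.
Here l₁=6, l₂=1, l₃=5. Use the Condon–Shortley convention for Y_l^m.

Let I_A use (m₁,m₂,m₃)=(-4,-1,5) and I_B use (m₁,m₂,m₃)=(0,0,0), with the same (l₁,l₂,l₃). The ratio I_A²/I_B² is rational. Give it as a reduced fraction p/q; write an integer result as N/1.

l's match ⇒ only the (l;m) 3-j factors differ between A and B.
A: triangle coeff Δ(6,1,5) = 1/858; Σ_t [0,0]: t=0:+1/7257600 = 1/7257600; (3j)²=1/858 [(6 1 5; -4 -1 5)], sign=+1
B: triangle coeff Δ(6,1,5) = 1/858; Σ_t [1,1]: t=1:−1/14400 = -1/14400; (3j)²=6/143 [(6 1 5; 0 0 0)], sign=+1
I_A²/I_B² = (1/858)/(6/143) = 1/36

1/36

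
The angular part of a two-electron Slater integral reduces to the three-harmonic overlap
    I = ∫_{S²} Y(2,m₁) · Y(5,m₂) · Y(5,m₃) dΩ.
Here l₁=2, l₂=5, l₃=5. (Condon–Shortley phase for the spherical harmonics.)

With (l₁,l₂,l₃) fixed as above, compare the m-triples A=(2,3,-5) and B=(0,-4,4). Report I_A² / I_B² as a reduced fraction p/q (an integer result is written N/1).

Same 2,5,5: normalisation and zero-m 3j drop out of the ratio.
A: Δ: 2! 2! 8! / 13! → 1/38610; sum: t=0:+1/161280 = 1/161280; 3j²(2 5 5; 2 3 -5) = Δ·Π!·Σ² = 1/143  (sign +1)
B: Δ: 2! 2! 8! / 13! → 1/38610; sum: t=0:+1/20160 t=1:−1/40320 = 1/40320; 3j²(2 5 5; 0 -4 4) = Δ·Π!·Σ² = 6/715  (sign -1)
I_A²/I_B² = (1/143)/(6/715) = 5/6

5/6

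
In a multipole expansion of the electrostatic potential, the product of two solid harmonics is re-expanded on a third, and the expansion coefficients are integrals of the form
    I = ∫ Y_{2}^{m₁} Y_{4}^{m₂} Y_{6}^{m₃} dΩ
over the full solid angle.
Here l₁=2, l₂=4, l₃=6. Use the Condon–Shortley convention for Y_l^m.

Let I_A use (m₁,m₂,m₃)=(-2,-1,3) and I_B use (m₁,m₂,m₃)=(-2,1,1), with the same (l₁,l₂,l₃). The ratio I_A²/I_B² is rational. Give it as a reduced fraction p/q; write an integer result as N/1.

l's match ⇒ only the (l;m) 3-j factors differ between A and B.
A: triangle coeff Δ(2,4,6) = 1/6435; Σ_t [0,0]: t=0:+1/17280 = 1/17280; (3j)²=14/715 [(2 4 6; -2 -1 3)], sign=-1
B: triangle coeff Δ(2,4,6) = 1/6435; Σ_t [0,0]: t=0:+1/17280 = 1/17280; (3j)²=7/1287 [(2 4 6; -2 1 1)], sign=-1
I_A²/I_B² = (14/715)/(7/1287) = 18/5

18/5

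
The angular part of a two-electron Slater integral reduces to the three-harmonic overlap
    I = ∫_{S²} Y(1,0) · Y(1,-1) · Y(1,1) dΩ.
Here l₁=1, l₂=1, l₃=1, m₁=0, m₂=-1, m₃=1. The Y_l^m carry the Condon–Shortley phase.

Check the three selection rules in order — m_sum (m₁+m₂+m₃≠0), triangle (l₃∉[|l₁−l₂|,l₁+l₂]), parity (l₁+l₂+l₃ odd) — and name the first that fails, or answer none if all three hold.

parity

m₁+m₂+m₃ = 0 − 1 + 1 = 0  ✓
triangle: |1−1|=0 ≤ l₃=1 ≤ 1+1=2  ✓
parity: l₁+l₂+l₃ = 3 is odd  ✗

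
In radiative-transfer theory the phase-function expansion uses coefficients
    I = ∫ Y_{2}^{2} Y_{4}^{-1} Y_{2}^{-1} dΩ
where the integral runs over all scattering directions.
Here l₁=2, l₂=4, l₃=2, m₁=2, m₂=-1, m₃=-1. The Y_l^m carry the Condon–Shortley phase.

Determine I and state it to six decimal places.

m-sum 0 ✓  L=8 even ✓  2≤2≤6 ✓
Π(2lᵢ+1) = 5×9×5 = 225
triangle coeff Δ(2,4,2) = 1/630
Σ_t [2,2]: t=2:+1/16 = 1/16
(3j)²=2/35 [(2 4 2; 0 0 0)], sign=+1
Σ_t [0,0]: t=0:+1/144 = 1/144
(3j)²=1/126 [(2 4 2; 2 -1 -1)], sign=-1
⇒ 4πI² = 5/49
I = (-1)√(5/49/(4π)) = -0.09011188

-0.090112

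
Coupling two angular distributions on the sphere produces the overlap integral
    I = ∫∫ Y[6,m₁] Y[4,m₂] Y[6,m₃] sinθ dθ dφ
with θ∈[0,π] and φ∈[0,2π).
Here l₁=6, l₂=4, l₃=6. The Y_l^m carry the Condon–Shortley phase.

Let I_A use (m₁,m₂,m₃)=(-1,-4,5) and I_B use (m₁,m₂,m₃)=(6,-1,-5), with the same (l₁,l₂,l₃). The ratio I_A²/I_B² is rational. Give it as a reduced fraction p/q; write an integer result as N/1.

Shared (l₁,l₂,l₃)=(6,4,6): N and (l;000)² cancel in I_A²/I_B².
A: Δ = 4!·8!·4!/17! = 1/15315300; Racah Σ t=0..0: t=0:+1/2903040 = 1/2903040; ⇒ 3j(6 4 6; -1 -4 5)² = 5/663, sgn -1
B: Δ = 4!·8!·4!/17! = 1/15315300; Racah Σ t=0..0: t=0:+1/5806080 = 1/5806080; ⇒ 3j(6 4 6; 6 -1 -5)² = 165/6188, sgn -1
I_A²/I_B² = (5/663)/(165/6188) = 28/99

28/99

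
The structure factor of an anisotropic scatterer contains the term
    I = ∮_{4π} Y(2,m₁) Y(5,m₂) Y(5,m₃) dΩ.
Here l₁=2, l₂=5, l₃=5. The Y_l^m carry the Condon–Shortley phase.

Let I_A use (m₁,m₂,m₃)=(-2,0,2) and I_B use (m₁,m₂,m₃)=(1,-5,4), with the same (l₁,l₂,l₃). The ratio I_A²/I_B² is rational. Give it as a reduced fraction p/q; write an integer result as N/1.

28/27

Same 2,5,5: normalisation and zero-m 3j drop out of the ratio.
A: Δ: 2! 2! 8! / 13! → 1/38610; sum: t=2:+1/2880 = 1/2880; 3j²(2 5 5; -2 0 2) = Δ·Π!·Σ² = 14/429  (sign -1)
B: Δ: 2! 2! 8! / 13! → 1/38610; sum: t=0:+1/80640 = 1/80640; 3j²(2 5 5; 1 -5 4) = Δ·Π!·Σ² = 9/286  (sign -1)
I_A²/I_B² = (14/429)/(9/286) = 28/27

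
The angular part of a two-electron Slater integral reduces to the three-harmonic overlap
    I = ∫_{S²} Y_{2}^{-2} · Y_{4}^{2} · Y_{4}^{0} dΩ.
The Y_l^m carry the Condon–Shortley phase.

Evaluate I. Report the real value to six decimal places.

-0.190365

Rules hold: Σm=0, L=10 even, 2≤4≤6.
N = 5·9·9 = 405
Δ = 2!·2!·6!/11! = 1/13860
Racah Σ t=0..2: t=0:+1/192 t=1:−1/36 t=2:+1/192 = -5/288
⇒ 3j(2 4 4; 0 0 0)² = 20/693, sgn -1
Racah Σ t=2..2: t=2:+1/192 = 1/192
⇒ 3j(2 4 4; -2 2 0)² = 3/77, sgn +1
4πI² = N·(3j₀)²·(3jₘ)² = 2700/5929
I = -1·√(0.455389/4π) = -0.19036462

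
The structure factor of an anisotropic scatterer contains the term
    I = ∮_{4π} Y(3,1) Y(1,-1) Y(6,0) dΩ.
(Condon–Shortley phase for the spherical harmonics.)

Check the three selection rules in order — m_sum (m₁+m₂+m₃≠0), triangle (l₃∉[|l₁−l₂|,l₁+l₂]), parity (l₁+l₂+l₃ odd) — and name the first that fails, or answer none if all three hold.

triangle

m₁+m₂+m₃ = 1 − 1 + 0 = 0  ✓
triangle: |3−1|=2 ≤ l₃=6 ≤ 3+1=4  ✗
parity: l₁+l₂+l₃ = 10 is even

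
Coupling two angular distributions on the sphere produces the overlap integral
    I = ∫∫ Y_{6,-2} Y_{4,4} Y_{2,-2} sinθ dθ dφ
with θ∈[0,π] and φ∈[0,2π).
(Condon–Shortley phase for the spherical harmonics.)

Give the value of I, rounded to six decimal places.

Checks pass: Σm=0; 12 even; l₃=2∈[2,10].
(2·6+1)(2·4+1)(2·2+1) = 585
Δ: 8! 4! 0! / 13! → 1/6435
sum: t=4:+1/2304 = 1/2304
3j²(6 4 2; 0 0 0) = Δ·Π!·Σ² = 5/143  (sign +1)
sum: t=8:+1/967680 = 1/967680
3j²(6 4 2; -2 4 -2) = Δ·Π!·Σ² = 1/6435  (sign +1)
combine: 4πI² = 585·5/143·1/6435 = 5/1573
take √, sign +1: I = 0.01590434

0.015904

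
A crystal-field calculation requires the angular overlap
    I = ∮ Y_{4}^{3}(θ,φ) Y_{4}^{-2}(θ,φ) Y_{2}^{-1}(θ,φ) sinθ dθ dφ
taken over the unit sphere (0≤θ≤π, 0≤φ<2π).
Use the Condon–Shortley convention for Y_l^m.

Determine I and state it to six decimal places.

-0.187702

Checks pass: Σm=0; 10 even; l₃=2∈[0,8].
(2·4+1)(2·4+1)(2·2+1) = 405
Δ: 6! 2! 2! / 11! → 1/13860
sum: t=2:+1/192 t=3:−1/36 t=4:+1/192 = -5/288
3j²(4 4 2; 0 0 0) = Δ·Π!·Σ² = 20/693  (sign -1)
sum: t=0:+1/1440 t=1:−1/240 = -1/288
3j²(4 4 2; 3 -2 -1) = Δ·Π!·Σ² = 5/132  (sign +1)
combine: 4πI² = 405·20/693·5/132 = 375/847
take √, sign -1: I = -0.18770204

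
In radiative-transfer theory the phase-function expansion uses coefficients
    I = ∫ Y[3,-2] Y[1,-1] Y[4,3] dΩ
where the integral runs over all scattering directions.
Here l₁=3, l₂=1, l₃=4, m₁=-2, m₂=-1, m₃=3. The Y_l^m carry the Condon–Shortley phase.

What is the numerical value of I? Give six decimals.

-0.282095

m-sum 0 ✓  L=8 even ✓  2≤4≤4 ✓
Π(2lᵢ+1) = 7×3×9 = 189
triangle coeff Δ(3,1,4) = 1/252
Σ_t [0,0]: t=0:+1/36 = 1/36
(3j)²=4/63 [(3 1 4; 0 0 0)], sign=+1
Σ_t [0,0]: t=0:+1/240 = 1/240
(3j)²=1/12 [(3 1 4; -2 -1 3)], sign=-1
⇒ 4πI² = 1/1
I = (-1)√(1/1/(4π)) = -0.28209479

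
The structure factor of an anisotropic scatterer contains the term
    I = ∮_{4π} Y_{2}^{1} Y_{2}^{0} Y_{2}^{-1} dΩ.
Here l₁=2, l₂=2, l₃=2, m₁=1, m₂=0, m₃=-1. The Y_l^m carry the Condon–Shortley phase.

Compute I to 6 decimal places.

Rules hold: Σm=0, L=6 even, 0≤2≤4.
N = 5·5·5 = 125
Δ = 2!·2!·2!/7! = 1/630
Racah Σ t=0..2: t=0:+1/8 t=1:−1/1 t=2:+1/8 = -3/4
⇒ 3j(2 2 2; 0 0 0)² = 2/35, sgn -1
Racah Σ t=0..1: t=0:+1/4 t=1:−1/2 = -1/4
⇒ 3j(2 2 2; 1 0 -1)² = 1/70, sgn +1
4πI² = N·(3j₀)²·(3jₘ)² = 5/49
I = -1·√(0.102041/4π) = -0.09011188

-0.090112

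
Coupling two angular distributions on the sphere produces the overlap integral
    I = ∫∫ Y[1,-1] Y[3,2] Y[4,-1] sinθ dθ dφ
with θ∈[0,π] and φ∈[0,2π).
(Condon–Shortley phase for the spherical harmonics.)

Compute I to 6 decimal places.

m-sum 0 ✓  L=8 even ✓  2≤4≤4 ✓
Π(2lᵢ+1) = 3×7×9 = 189
triangle coeff Δ(1,3,4) = 1/252
Σ_t [0,0]: t=0:+1/36 = 1/36
(3j)²=4/63 [(1 3 4; 0 0 0)], sign=+1
Σ_t [0,0]: t=0:+1/240 = 1/240
(3j)²=1/84 [(1 3 4; -1 2 -1)], sign=-1
⇒ 4πI² = 1/7
I = (-1)√(1/7/(4π)) = -0.10662181

-0.106622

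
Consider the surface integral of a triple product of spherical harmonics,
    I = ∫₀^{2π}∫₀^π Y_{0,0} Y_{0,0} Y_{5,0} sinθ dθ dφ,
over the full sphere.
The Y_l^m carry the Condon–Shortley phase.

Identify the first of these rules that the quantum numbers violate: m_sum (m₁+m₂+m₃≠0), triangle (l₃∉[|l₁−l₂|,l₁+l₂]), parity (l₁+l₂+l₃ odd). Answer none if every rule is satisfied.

triangle

m₁+m₂+m₃ = 0 + 0 + 0 = 0  ✓
triangle: |0−0|=0 ≤ l₃=5 ≤ 0+0=0  ✗
parity: l₁+l₂+l₃ = 5 is odd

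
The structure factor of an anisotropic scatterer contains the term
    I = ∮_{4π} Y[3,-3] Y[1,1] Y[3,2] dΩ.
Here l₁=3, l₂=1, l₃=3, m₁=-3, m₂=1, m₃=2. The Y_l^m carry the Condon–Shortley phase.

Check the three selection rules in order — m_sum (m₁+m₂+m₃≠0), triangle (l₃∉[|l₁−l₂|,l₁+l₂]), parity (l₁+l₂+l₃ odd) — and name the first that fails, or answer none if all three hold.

parity

m₁+m₂+m₃ = -3 + 1 + 2 = 0  ✓
triangle: |3−1|=2 ≤ l₃=3 ≤ 3+1=4  ✓
parity: l₁+l₂+l₃ = 7 is odd  ✗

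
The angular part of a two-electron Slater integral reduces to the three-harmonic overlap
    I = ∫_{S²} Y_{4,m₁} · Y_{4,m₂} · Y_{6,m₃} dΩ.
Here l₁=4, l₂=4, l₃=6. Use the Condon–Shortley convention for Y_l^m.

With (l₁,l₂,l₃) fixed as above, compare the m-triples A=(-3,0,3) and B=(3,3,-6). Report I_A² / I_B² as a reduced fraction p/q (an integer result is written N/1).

25/77

l's match ⇒ only the (l;m) 3-j factors differ between A and B.
A: triangle coeff Δ(4,4,6) = 1/1261260; Σ_t [1,2]: t=1:−1/25920 t=2:+1/11520 = 1/20736; (3j)²=5/429 [(4 4 6; -3 0 3)], sign=-1
B: triangle coeff Δ(4,4,6) = 1/1261260; Σ_t [1,1]: t=1:−1/518400 = -1/518400; (3j)²=7/195 [(4 4 6; 3 3 -6)], sign=-1
I_A²/I_B² = (5/429)/(7/195) = 25/77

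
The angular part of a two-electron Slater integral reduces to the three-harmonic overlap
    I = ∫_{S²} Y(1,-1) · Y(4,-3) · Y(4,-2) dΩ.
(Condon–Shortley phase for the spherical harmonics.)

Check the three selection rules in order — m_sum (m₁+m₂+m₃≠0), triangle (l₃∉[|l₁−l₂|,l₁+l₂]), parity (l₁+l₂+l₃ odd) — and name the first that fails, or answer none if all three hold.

m_sum

azimuthal sum: -1 − 3 − 2 = -6  ✗
3 ≤ 4 ≤ 5 (triangle on l)
L = 1 + 4 + 4 = 9 (odd)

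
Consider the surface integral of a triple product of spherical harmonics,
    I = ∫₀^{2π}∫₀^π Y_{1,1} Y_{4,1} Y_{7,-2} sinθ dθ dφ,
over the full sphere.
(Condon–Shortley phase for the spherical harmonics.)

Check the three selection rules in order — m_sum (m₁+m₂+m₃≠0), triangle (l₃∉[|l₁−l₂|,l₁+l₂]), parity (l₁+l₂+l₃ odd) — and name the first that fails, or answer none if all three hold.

triangle

Σmᵢ = 0  ✓
l₃∈[|l₁−l₂|,l₁+l₂]=[3,5], have l₃=7  ✗
Σlᵢ = 12 ⇒ even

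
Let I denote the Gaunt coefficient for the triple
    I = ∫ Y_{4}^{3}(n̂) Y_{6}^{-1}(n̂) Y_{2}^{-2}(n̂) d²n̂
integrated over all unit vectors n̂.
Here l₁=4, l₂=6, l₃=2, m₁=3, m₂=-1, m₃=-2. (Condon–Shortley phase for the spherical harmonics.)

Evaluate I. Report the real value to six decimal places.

Rules hold: Σm=0, L=12 even, 2≤2≤10.
N = 9·13·5 = 585
Δ = 8!·0!·4!/13! = 1/6435
Racah Σ t=4..4: t=4:+1/2304 = 1/2304
⇒ 3j(4 6 2; 0 0 0)² = 5/143, sgn +1
Racah Σ t=1..1: t=1:−1/120960 = -1/120960
⇒ 3j(4 6 2; 3 -1 -2)² = 1/1287, sgn -1
4πI² = N·(3j₀)²·(3jₘ)² = 25/1573
I = -1·√(0.0158932/4π) = -0.03556319

-0.035563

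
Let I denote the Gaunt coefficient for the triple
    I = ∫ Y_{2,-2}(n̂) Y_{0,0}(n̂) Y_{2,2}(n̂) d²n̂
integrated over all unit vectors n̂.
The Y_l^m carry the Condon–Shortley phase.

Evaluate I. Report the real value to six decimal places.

0.282095

Rules hold: Σm=0, L=4 even, 2≤2≤2.
N = 5·1·5 = 25
Δ = 0!·4!·0!/5! = 1/5
Racah Σ t=0..0: t=0:+1/4 = 1/4
⇒ 3j(2 0 2; 0 0 0)² = 1/5, sgn +1
Racah Σ t=0..0: t=0:+1/24 = 1/24
⇒ 3j(2 0 2; -2 0 2)² = 1/5, sgn +1
4πI² = N·(3j₀)²·(3jₘ)² = 1/1
I = +1·√(1/4π) = 0.28209479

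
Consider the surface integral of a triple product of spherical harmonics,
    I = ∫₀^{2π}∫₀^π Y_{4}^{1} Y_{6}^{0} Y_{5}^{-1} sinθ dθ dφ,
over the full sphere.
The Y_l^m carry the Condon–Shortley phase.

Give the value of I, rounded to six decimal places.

0.000000

l₁+l₂+l₃=15 is odd: 3j(l;000)=0 ⇒ I=0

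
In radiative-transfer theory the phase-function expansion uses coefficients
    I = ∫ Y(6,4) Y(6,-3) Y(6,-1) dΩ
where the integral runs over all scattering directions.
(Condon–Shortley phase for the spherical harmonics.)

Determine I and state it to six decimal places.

-0.084679

Rules hold: Σm=0, L=18 even, 0≤6≤12.
N = 13·13·13 = 2197
Δ = 6!·6!·6!/19! = 1/325909584
Racah Σ t=0..6: t=0:+1/373248000 t=1:−1/1728000 t=2:+1/110592 t=3:−1/46656 t=4:+1/110592 t=5:−1/1728000 t=6:+1/373248000 = -7/1555200
⇒ 3j(6 6 6; 0 0 0)² = 400/46189, sgn -1
Racah Σ t=0..2: t=0:+1/1244160 t=1:−1/691200 t=2:+1/4147200 = -1/2488320
⇒ 3j(6 6 6; 4 -3 -1)² = 875/184756, sgn +1
4πI² = N·(3j₀)²·(3jₘ)² = 1137500/12623809
I = -1·√(0.0901075/4π) = -0.08467897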